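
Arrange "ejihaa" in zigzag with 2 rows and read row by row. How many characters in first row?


Zigzag "ejihaa" into 2 rows:
Placing characters:
  'e' => row 0
  'j' => row 1
  'i' => row 0
  'h' => row 1
  'a' => row 0
  'a' => row 1
Rows:
  Row 0: "eia"
  Row 1: "jha"
First row length: 3

3


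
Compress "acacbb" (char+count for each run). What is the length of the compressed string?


Input: acacbb
Runs:
  'a' x 1 => "a1"
  'c' x 1 => "c1"
  'a' x 1 => "a1"
  'c' x 1 => "c1"
  'b' x 2 => "b2"
Compressed: "a1c1a1c1b2"
Compressed length: 10

10


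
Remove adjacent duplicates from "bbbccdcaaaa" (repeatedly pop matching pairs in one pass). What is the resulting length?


Input: bbbccdcaaaa
Stack-based adjacent duplicate removal:
  Read 'b': push. Stack: b
  Read 'b': matches stack top 'b' => pop. Stack: (empty)
  Read 'b': push. Stack: b
  Read 'c': push. Stack: bc
  Read 'c': matches stack top 'c' => pop. Stack: b
  Read 'd': push. Stack: bd
  Read 'c': push. Stack: bdc
  Read 'a': push. Stack: bdca
  Read 'a': matches stack top 'a' => pop. Stack: bdc
  Read 'a': push. Stack: bdca
  Read 'a': matches stack top 'a' => pop. Stack: bdc
Final stack: "bdc" (length 3)

3


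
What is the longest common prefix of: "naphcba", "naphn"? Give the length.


Words: naphcba, naphn
  Position 0: all 'n' => match
  Position 1: all 'a' => match
  Position 2: all 'p' => match
  Position 3: all 'h' => match
  Position 4: ('c', 'n') => mismatch, stop
LCP = "naph" (length 4)

4


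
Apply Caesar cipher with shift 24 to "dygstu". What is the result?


Caesar cipher: shift "dygstu" by 24
  'd' (pos 3) + 24 = pos 1 = 'b'
  'y' (pos 24) + 24 = pos 22 = 'w'
  'g' (pos 6) + 24 = pos 4 = 'e'
  's' (pos 18) + 24 = pos 16 = 'q'
  't' (pos 19) + 24 = pos 17 = 'r'
  'u' (pos 20) + 24 = pos 18 = 's'
Result: bweqrs

bweqrs


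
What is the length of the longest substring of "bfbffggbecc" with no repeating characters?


Input: "bfbffggbecc"
Sliding window (track last position of each char):
  Position 0 ('b'): window [0,0] length 1 -- new best
  Position 1 ('f'): window [0,1] length 2 -- new best
  Position 2 ('b'): repeat (last at 0), move window start to 1
  Position 2 ('b'): window [1,2] length 2
  Position 3 ('f'): repeat (last at 1), move window start to 2
  Position 3 ('f'): window [2,3] length 2
  Position 4 ('f'): repeat (last at 3), move window start to 4
  Position 4 ('f'): window [4,4] length 1
  Position 5 ('g'): window [4,5] length 2
  Position 6 ('g'): repeat (last at 5), move window start to 6
  Position 6 ('g'): window [6,6] length 1
  Position 7 ('b'): window [6,7] length 2
  Position 8 ('e'): window [6,8] length 3 -- new best
  Position 9 ('c'): window [6,9] length 4 -- new best
  Position 10 ('c'): repeat (last at 9), move window start to 10
  Position 10 ('c'): window [10,10] length 1
Longest substring with no repeats: "gbec" with length 4

4


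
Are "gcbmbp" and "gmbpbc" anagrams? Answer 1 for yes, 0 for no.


Strings: "gcbmbp", "gmbpbc"
Sorted first:  bbcgmp
Sorted second: bbcgmp
Sorted forms match => anagrams

1


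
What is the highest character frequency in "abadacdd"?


Input: abadacdd
Character counts:
  'a': 3
  'b': 1
  'c': 1
  'd': 3
Maximum frequency: 3

3


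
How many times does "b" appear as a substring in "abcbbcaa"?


Searching for "b" in "abcbbcaa"
Scanning each position:
  Position 0: "a" => no
  Position 1: "b" => MATCH
  Position 2: "c" => no
  Position 3: "b" => MATCH
  Position 4: "b" => MATCH
  Position 5: "c" => no
  Position 6: "a" => no
  Position 7: "a" => no
Total occurrences: 3

3


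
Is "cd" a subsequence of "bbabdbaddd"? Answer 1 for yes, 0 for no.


Check if "cd" is a subsequence of "bbabdbaddd"
Greedy scan:
  Position 0 ('b'): no match needed
  Position 1 ('b'): no match needed
  Position 2 ('a'): no match needed
  Position 3 ('b'): no match needed
  Position 4 ('d'): no match needed
  Position 5 ('b'): no match needed
  Position 6 ('a'): no match needed
  Position 7 ('d'): no match needed
  Position 8 ('d'): no match needed
  Position 9 ('d'): no match needed
Only matched 0/2 characters => not a subsequence

0


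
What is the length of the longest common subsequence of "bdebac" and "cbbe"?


LCS of "bdebac" and "cbbe"
DP table:
           c    b    b    e
      0    0    0    0    0
  b   0    0    1    1    1
  d   0    0    1    1    1
  e   0    0    1    1    2
  b   0    0    1    2    2
  a   0    0    1    2    2
  c   0    1    1    2    2
LCS length = dp[6][4] = 2

2


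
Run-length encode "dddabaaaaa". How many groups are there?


Input: dddabaaaaa
Scanning for consecutive runs:
  Group 1: 'd' x 3 (positions 0-2)
  Group 2: 'a' x 1 (positions 3-3)
  Group 3: 'b' x 1 (positions 4-4)
  Group 4: 'a' x 5 (positions 5-9)
Total groups: 4

4


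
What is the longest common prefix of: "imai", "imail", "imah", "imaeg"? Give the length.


Words: imai, imail, imah, imaeg
  Position 0: all 'i' => match
  Position 1: all 'm' => match
  Position 2: all 'a' => match
  Position 3: ('i', 'i', 'h', 'e') => mismatch, stop
LCP = "ima" (length 3)

3


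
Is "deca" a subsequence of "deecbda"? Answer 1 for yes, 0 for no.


Check if "deca" is a subsequence of "deecbda"
Greedy scan:
  Position 0 ('d'): matches sub[0] = 'd'
  Position 1 ('e'): matches sub[1] = 'e'
  Position 2 ('e'): no match needed
  Position 3 ('c'): matches sub[2] = 'c'
  Position 4 ('b'): no match needed
  Position 5 ('d'): no match needed
  Position 6 ('a'): matches sub[3] = 'a'
All 4 characters matched => is a subsequence

1


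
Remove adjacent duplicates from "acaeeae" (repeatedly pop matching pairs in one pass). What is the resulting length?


Input: acaeeae
Stack-based adjacent duplicate removal:
  Read 'a': push. Stack: a
  Read 'c': push. Stack: ac
  Read 'a': push. Stack: aca
  Read 'e': push. Stack: acae
  Read 'e': matches stack top 'e' => pop. Stack: aca
  Read 'a': matches stack top 'a' => pop. Stack: ac
  Read 'e': push. Stack: ace
Final stack: "ace" (length 3)

3


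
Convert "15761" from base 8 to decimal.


Input: "15761" in base 8
Positional expansion:
  Digit '1' (value 1) x 8^4 = 4096
  Digit '5' (value 5) x 8^3 = 2560
  Digit '7' (value 7) x 8^2 = 448
  Digit '6' (value 6) x 8^1 = 48
  Digit '1' (value 1) x 8^0 = 1
Sum = 7153

7153


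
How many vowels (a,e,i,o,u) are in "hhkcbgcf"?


Input: hhkcbgcf
Checking each character:
  'h' at position 0: consonant
  'h' at position 1: consonant
  'k' at position 2: consonant
  'c' at position 3: consonant
  'b' at position 4: consonant
  'g' at position 5: consonant
  'c' at position 6: consonant
  'f' at position 7: consonant
Total vowels: 0

0


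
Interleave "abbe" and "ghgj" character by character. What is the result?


Interleaving "abbe" and "ghgj":
  Position 0: 'a' from first, 'g' from second => "ag"
  Position 1: 'b' from first, 'h' from second => "bh"
  Position 2: 'b' from first, 'g' from second => "bg"
  Position 3: 'e' from first, 'j' from second => "ej"
Result: agbhbgej

agbhbgej


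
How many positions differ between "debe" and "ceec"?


Comparing "debe" and "ceec" position by position:
  Position 0: 'd' vs 'c' => DIFFER
  Position 1: 'e' vs 'e' => same
  Position 2: 'b' vs 'e' => DIFFER
  Position 3: 'e' vs 'c' => DIFFER
Positions that differ: 3

3


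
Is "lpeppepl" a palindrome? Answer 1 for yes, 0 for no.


Input: lpeppepl
Reversed: lpeppepl
  Compare pos 0 ('l') with pos 7 ('l'): match
  Compare pos 1 ('p') with pos 6 ('p'): match
  Compare pos 2 ('e') with pos 5 ('e'): match
  Compare pos 3 ('p') with pos 4 ('p'): match
Result: palindrome

1


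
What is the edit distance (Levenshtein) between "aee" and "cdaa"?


Computing edit distance: "aee" -> "cdaa"
DP table:
           c    d    a    a
      0    1    2    3    4
  a   1    1    2    2    3
  e   2    2    2    3    3
  e   3    3    3    3    4
Edit distance = dp[3][4] = 4

4


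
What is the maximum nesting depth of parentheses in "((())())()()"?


Input: "((())())()()"
Tracking depth:
  Position 0 '(': depth becomes 1
  Position 1 '(': depth becomes 2
  Position 2 '(': depth becomes 3
  Position 3 ')': depth becomes 2
  Position 4 ')': depth becomes 1
  Position 5 '(': depth becomes 2
  Position 6 ')': depth becomes 1
  Position 7 ')': depth becomes 0
  Position 8 '(': depth becomes 1
  Position 9 ')': depth becomes 0
  Position 10 '(': depth becomes 1
  Position 11 ')': depth becomes 0
Maximum depth reached: 3

3


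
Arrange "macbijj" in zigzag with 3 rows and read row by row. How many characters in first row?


Zigzag "macbijj" into 3 rows:
Placing characters:
  'm' => row 0
  'a' => row 1
  'c' => row 2
  'b' => row 1
  'i' => row 0
  'j' => row 1
  'j' => row 2
Rows:
  Row 0: "mi"
  Row 1: "abj"
  Row 2: "cj"
First row length: 2

2


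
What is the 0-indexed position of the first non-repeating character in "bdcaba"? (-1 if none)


Input: bdcaba
Character frequencies:
  'a': 2
  'b': 2
  'c': 1
  'd': 1
Scanning left to right for freq == 1:
  Position 0 ('b'): freq=2, skip
  Position 1 ('d'): unique! => answer = 1

1


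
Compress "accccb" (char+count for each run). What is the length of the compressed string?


Input: accccb
Runs:
  'a' x 1 => "a1"
  'c' x 4 => "c4"
  'b' x 1 => "b1"
Compressed: "a1c4b1"
Compressed length: 6

6


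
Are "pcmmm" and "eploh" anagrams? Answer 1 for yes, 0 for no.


Strings: "pcmmm", "eploh"
Sorted first:  cmmmp
Sorted second: ehlop
Differ at position 0: 'c' vs 'e' => not anagrams

0


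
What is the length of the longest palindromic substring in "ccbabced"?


Input: "ccbabced"
Checking substrings for palindromes:
  [1:6] "cbabc" (len 5) => palindrome
  [2:5] "bab" (len 3) => palindrome
  [0:2] "cc" (len 2) => palindrome
Longest palindromic substring: "cbabc" with length 5

5


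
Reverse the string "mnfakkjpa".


Input: mnfakkjpa
Reading characters right to left:
  Position 8: 'a'
  Position 7: 'p'
  Position 6: 'j'
  Position 5: 'k'
  Position 4: 'k'
  Position 3: 'a'
  Position 2: 'f'
  Position 1: 'n'
  Position 0: 'm'
Reversed: apjkkafnm

apjkkafnm


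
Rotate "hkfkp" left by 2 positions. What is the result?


Input: "hkfkp", rotate left by 2
First 2 characters: "hk"
Remaining characters: "fkp"
Concatenate remaining + first: "fkp" + "hk" = "fkphk"

fkphk


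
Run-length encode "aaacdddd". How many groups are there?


Input: aaacdddd
Scanning for consecutive runs:
  Group 1: 'a' x 3 (positions 0-2)
  Group 2: 'c' x 1 (positions 3-3)
  Group 3: 'd' x 4 (positions 4-7)
Total groups: 3

3


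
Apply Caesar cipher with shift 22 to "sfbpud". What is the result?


Caesar cipher: shift "sfbpud" by 22
  's' (pos 18) + 22 = pos 14 = 'o'
  'f' (pos 5) + 22 = pos 1 = 'b'
  'b' (pos 1) + 22 = pos 23 = 'x'
  'p' (pos 15) + 22 = pos 11 = 'l'
  'u' (pos 20) + 22 = pos 16 = 'q'
  'd' (pos 3) + 22 = pos 25 = 'z'
Result: obxlqz

obxlqz


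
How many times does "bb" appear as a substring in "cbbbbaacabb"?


Searching for "bb" in "cbbbbaacabb"
Scanning each position:
  Position 0: "cb" => no
  Position 1: "bb" => MATCH
  Position 2: "bb" => MATCH
  Position 3: "bb" => MATCH
  Position 4: "ba" => no
  Position 5: "aa" => no
  Position 6: "ac" => no
  Position 7: "ca" => no
  Position 8: "ab" => no
  Position 9: "bb" => MATCH
Total occurrences: 4

4


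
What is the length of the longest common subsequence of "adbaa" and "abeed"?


LCS of "adbaa" and "abeed"
DP table:
           a    b    e    e    d
      0    0    0    0    0    0
  a   0    1    1    1    1    1
  d   0    1    1    1    1    2
  b   0    1    2    2    2    2
  a   0    1    2    2    2    2
  a   0    1    2    2    2    2
LCS length = dp[5][5] = 2

2


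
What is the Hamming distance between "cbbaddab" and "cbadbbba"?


Comparing "cbbaddab" and "cbadbbba" position by position:
  Position 0: 'c' vs 'c' => same
  Position 1: 'b' vs 'b' => same
  Position 2: 'b' vs 'a' => differ
  Position 3: 'a' vs 'd' => differ
  Position 4: 'd' vs 'b' => differ
  Position 5: 'd' vs 'b' => differ
  Position 6: 'a' vs 'b' => differ
  Position 7: 'b' vs 'a' => differ
Total differences (Hamming distance): 6

6


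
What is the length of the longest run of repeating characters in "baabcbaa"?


Input: "baabcbaa"
Scanning for longest run:
  Position 1 ('a'): new char, reset run to 1
  Position 2 ('a'): continues run of 'a', length=2
  Position 3 ('b'): new char, reset run to 1
  Position 4 ('c'): new char, reset run to 1
  Position 5 ('b'): new char, reset run to 1
  Position 6 ('a'): new char, reset run to 1
  Position 7 ('a'): continues run of 'a', length=2
Longest run: 'a' with length 2

2


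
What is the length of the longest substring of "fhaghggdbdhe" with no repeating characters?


Input: "fhaghggdbdhe"
Sliding window (track last position of each char):
  Position 0 ('f'): window [0,0] length 1 -- new best
  Position 1 ('h'): window [0,1] length 2 -- new best
  Position 2 ('a'): window [0,2] length 3 -- new best
  Position 3 ('g'): window [0,3] length 4 -- new best
  Position 4 ('h'): repeat (last at 1), move window start to 2
  Position 4 ('h'): window [2,4] length 3
  Position 5 ('g'): repeat (last at 3), move window start to 4
  Position 5 ('g'): window [4,5] length 2
  Position 6 ('g'): repeat (last at 5), move window start to 6
  Position 6 ('g'): window [6,6] length 1
  Position 7 ('d'): window [6,7] length 2
  Position 8 ('b'): window [6,8] length 3
  Position 9 ('d'): repeat (last at 7), move window start to 8
  Position 9 ('d'): window [8,9] length 2
  Position 10 ('h'): window [8,10] length 3
  Position 11 ('e'): window [8,11] length 4
Longest substring with no repeats: "fhag" with length 4

4


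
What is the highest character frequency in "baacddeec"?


Input: baacddeec
Character counts:
  'a': 2
  'b': 1
  'c': 2
  'd': 2
  'e': 2
Maximum frequency: 2

2


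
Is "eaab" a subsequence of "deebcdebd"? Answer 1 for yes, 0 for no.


Check if "eaab" is a subsequence of "deebcdebd"
Greedy scan:
  Position 0 ('d'): no match needed
  Position 1 ('e'): matches sub[0] = 'e'
  Position 2 ('e'): no match needed
  Position 3 ('b'): no match needed
  Position 4 ('c'): no match needed
  Position 5 ('d'): no match needed
  Position 6 ('e'): no match needed
  Position 7 ('b'): no match needed
  Position 8 ('d'): no match needed
Only matched 1/4 characters => not a subsequence

0


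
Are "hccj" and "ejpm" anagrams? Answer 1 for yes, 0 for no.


Strings: "hccj", "ejpm"
Sorted first:  cchj
Sorted second: ejmp
Differ at position 0: 'c' vs 'e' => not anagrams

0


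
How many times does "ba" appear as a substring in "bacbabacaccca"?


Searching for "ba" in "bacbabacaccca"
Scanning each position:
  Position 0: "ba" => MATCH
  Position 1: "ac" => no
  Position 2: "cb" => no
  Position 3: "ba" => MATCH
  Position 4: "ab" => no
  Position 5: "ba" => MATCH
  Position 6: "ac" => no
  Position 7: "ca" => no
  Position 8: "ac" => no
  Position 9: "cc" => no
  Position 10: "cc" => no
  Position 11: "ca" => no
Total occurrences: 3

3


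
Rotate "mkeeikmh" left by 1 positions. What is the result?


Input: "mkeeikmh", rotate left by 1
First 1 characters: "m"
Remaining characters: "keeikmh"
Concatenate remaining + first: "keeikmh" + "m" = "keeikmhm"

keeikmhm


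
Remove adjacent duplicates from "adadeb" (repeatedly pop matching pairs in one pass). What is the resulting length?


Input: adadeb
Stack-based adjacent duplicate removal:
  Read 'a': push. Stack: a
  Read 'd': push. Stack: ad
  Read 'a': push. Stack: ada
  Read 'd': push. Stack: adad
  Read 'e': push. Stack: adade
  Read 'b': push. Stack: adadeb
Final stack: "adadeb" (length 6)

6


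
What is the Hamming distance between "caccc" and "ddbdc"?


Comparing "caccc" and "ddbdc" position by position:
  Position 0: 'c' vs 'd' => differ
  Position 1: 'a' vs 'd' => differ
  Position 2: 'c' vs 'b' => differ
  Position 3: 'c' vs 'd' => differ
  Position 4: 'c' vs 'c' => same
Total differences (Hamming distance): 4

4


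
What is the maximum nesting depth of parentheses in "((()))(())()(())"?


Input: "((()))(())()(())"
Tracking depth:
  Position 0 '(': depth becomes 1
  Position 1 '(': depth becomes 2
  Position 2 '(': depth becomes 3
  Position 3 ')': depth becomes 2
  Position 4 ')': depth becomes 1
  Position 5 ')': depth becomes 0
  Position 6 '(': depth becomes 1
  Position 7 '(': depth becomes 2
  Position 8 ')': depth becomes 1
  Position 9 ')': depth becomes 0
  Position 10 '(': depth becomes 1
  Position 11 ')': depth becomes 0
  Position 12 '(': depth becomes 1
  Position 13 '(': depth becomes 2
  Position 14 ')': depth becomes 1
  Position 15 ')': depth becomes 0
Maximum depth reached: 3

3


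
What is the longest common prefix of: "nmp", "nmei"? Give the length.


Words: nmp, nmei
  Position 0: all 'n' => match
  Position 1: all 'm' => match
  Position 2: ('p', 'e') => mismatch, stop
LCP = "nm" (length 2)

2


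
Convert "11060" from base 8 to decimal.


Input: "11060" in base 8
Positional expansion:
  Digit '1' (value 1) x 8^4 = 4096
  Digit '1' (value 1) x 8^3 = 512
  Digit '0' (value 0) x 8^2 = 0
  Digit '6' (value 6) x 8^1 = 48
  Digit '0' (value 0) x 8^0 = 0
Sum = 4656

4656


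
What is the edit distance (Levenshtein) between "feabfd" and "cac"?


Computing edit distance: "feabfd" -> "cac"
DP table:
           c    a    c
      0    1    2    3
  f   1    1    2    3
  e   2    2    2    3
  a   3    3    2    3
  b   4    4    3    3
  f   5    5    4    4
  d   6    6    5    5
Edit distance = dp[6][3] = 5

5


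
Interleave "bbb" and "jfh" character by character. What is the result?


Interleaving "bbb" and "jfh":
  Position 0: 'b' from first, 'j' from second => "bj"
  Position 1: 'b' from first, 'f' from second => "bf"
  Position 2: 'b' from first, 'h' from second => "bh"
Result: bjbfbh

bjbfbh


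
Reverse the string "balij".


Input: balij
Reading characters right to left:
  Position 4: 'j'
  Position 3: 'i'
  Position 2: 'l'
  Position 1: 'a'
  Position 0: 'b'
Reversed: jilab

jilab


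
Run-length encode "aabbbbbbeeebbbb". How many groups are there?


Input: aabbbbbbeeebbbb
Scanning for consecutive runs:
  Group 1: 'a' x 2 (positions 0-1)
  Group 2: 'b' x 6 (positions 2-7)
  Group 3: 'e' x 3 (positions 8-10)
  Group 4: 'b' x 4 (positions 11-14)
Total groups: 4

4


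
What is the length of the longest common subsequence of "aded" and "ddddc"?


LCS of "aded" and "ddddc"
DP table:
           d    d    d    d    c
      0    0    0    0    0    0
  a   0    0    0    0    0    0
  d   0    1    1    1    1    1
  e   0    1    1    1    1    1
  d   0    1    2    2    2    2
LCS length = dp[4][5] = 2

2


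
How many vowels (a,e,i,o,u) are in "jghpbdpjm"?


Input: jghpbdpjm
Checking each character:
  'j' at position 0: consonant
  'g' at position 1: consonant
  'h' at position 2: consonant
  'p' at position 3: consonant
  'b' at position 4: consonant
  'd' at position 5: consonant
  'p' at position 6: consonant
  'j' at position 7: consonant
  'm' at position 8: consonant
Total vowels: 0

0


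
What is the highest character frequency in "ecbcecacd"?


Input: ecbcecacd
Character counts:
  'a': 1
  'b': 1
  'c': 4
  'd': 1
  'e': 2
Maximum frequency: 4

4


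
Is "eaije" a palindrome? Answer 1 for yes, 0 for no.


Input: eaije
Reversed: ejiae
  Compare pos 0 ('e') with pos 4 ('e'): match
  Compare pos 1 ('a') with pos 3 ('j'): MISMATCH
Result: not a palindrome

0


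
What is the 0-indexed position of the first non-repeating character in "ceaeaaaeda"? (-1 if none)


Input: ceaeaaaeda
Character frequencies:
  'a': 5
  'c': 1
  'd': 1
  'e': 3
Scanning left to right for freq == 1:
  Position 0 ('c'): unique! => answer = 0

0


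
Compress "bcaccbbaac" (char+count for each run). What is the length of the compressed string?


Input: bcaccbbaac
Runs:
  'b' x 1 => "b1"
  'c' x 1 => "c1"
  'a' x 1 => "a1"
  'c' x 2 => "c2"
  'b' x 2 => "b2"
  'a' x 2 => "a2"
  'c' x 1 => "c1"
Compressed: "b1c1a1c2b2a2c1"
Compressed length: 14

14


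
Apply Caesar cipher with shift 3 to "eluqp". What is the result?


Caesar cipher: shift "eluqp" by 3
  'e' (pos 4) + 3 = pos 7 = 'h'
  'l' (pos 11) + 3 = pos 14 = 'o'
  'u' (pos 20) + 3 = pos 23 = 'x'
  'q' (pos 16) + 3 = pos 19 = 't'
  'p' (pos 15) + 3 = pos 18 = 's'
Result: hoxts

hoxts


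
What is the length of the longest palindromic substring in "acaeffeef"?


Input: "acaeffeef"
Checking substrings for palindromes:
  [3:7] "effe" (len 4) => palindrome
  [5:9] "feef" (len 4) => palindrome
  [0:3] "aca" (len 3) => palindrome
  [4:6] "ff" (len 2) => palindrome
  [6:8] "ee" (len 2) => palindrome
Longest palindromic substring: "effe" with length 4

4


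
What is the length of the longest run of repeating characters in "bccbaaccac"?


Input: "bccbaaccac"
Scanning for longest run:
  Position 1 ('c'): new char, reset run to 1
  Position 2 ('c'): continues run of 'c', length=2
  Position 3 ('b'): new char, reset run to 1
  Position 4 ('a'): new char, reset run to 1
  Position 5 ('a'): continues run of 'a', length=2
  Position 6 ('c'): new char, reset run to 1
  Position 7 ('c'): continues run of 'c', length=2
  Position 8 ('a'): new char, reset run to 1
  Position 9 ('c'): new char, reset run to 1
Longest run: 'c' with length 2

2


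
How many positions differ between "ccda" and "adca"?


Comparing "ccda" and "adca" position by position:
  Position 0: 'c' vs 'a' => DIFFER
  Position 1: 'c' vs 'd' => DIFFER
  Position 2: 'd' vs 'c' => DIFFER
  Position 3: 'a' vs 'a' => same
Positions that differ: 3

3


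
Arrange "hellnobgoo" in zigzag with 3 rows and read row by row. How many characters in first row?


Zigzag "hellnobgoo" into 3 rows:
Placing characters:
  'h' => row 0
  'e' => row 1
  'l' => row 2
  'l' => row 1
  'n' => row 0
  'o' => row 1
  'b' => row 2
  'g' => row 1
  'o' => row 0
  'o' => row 1
Rows:
  Row 0: "hno"
  Row 1: "elogo"
  Row 2: "lb"
First row length: 3

3


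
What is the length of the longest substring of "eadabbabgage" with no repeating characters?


Input: "eadabbabgage"
Sliding window (track last position of each char):
  Position 0 ('e'): window [0,0] length 1 -- new best
  Position 1 ('a'): window [0,1] length 2 -- new best
  Position 2 ('d'): window [0,2] length 3 -- new best
  Position 3 ('a'): repeat (last at 1), move window start to 2
  Position 3 ('a'): window [2,3] length 2
  Position 4 ('b'): window [2,4] length 3
  Position 5 ('b'): repeat (last at 4), move window start to 5
  Position 5 ('b'): window [5,5] length 1
  Position 6 ('a'): window [5,6] length 2
  Position 7 ('b'): repeat (last at 5), move window start to 6
  Position 7 ('b'): window [6,7] length 2
  Position 8 ('g'): window [6,8] length 3
  Position 9 ('a'): repeat (last at 6), move window start to 7
  Position 9 ('a'): window [7,9] length 3
  Position 10 ('g'): repeat (last at 8), move window start to 9
  Position 10 ('g'): window [9,10] length 2
  Position 11 ('e'): window [9,11] length 3
Longest substring with no repeats: "ead" with length 3

3


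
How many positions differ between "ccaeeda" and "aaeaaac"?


Comparing "ccaeeda" and "aaeaaac" position by position:
  Position 0: 'c' vs 'a' => DIFFER
  Position 1: 'c' vs 'a' => DIFFER
  Position 2: 'a' vs 'e' => DIFFER
  Position 3: 'e' vs 'a' => DIFFER
  Position 4: 'e' vs 'a' => DIFFER
  Position 5: 'd' vs 'a' => DIFFER
  Position 6: 'a' vs 'c' => DIFFER
Positions that differ: 7

7


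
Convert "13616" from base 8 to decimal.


Input: "13616" in base 8
Positional expansion:
  Digit '1' (value 1) x 8^4 = 4096
  Digit '3' (value 3) x 8^3 = 1536
  Digit '6' (value 6) x 8^2 = 384
  Digit '1' (value 1) x 8^1 = 8
  Digit '6' (value 6) x 8^0 = 6
Sum = 6030

6030


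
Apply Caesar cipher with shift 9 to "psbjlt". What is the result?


Caesar cipher: shift "psbjlt" by 9
  'p' (pos 15) + 9 = pos 24 = 'y'
  's' (pos 18) + 9 = pos 1 = 'b'
  'b' (pos 1) + 9 = pos 10 = 'k'
  'j' (pos 9) + 9 = pos 18 = 's'
  'l' (pos 11) + 9 = pos 20 = 'u'
  't' (pos 19) + 9 = pos 2 = 'c'
Result: ybksuc

ybksuc


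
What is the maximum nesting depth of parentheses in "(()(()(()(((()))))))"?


Input: "(()(()(()(((()))))))"
Tracking depth:
  Position 0 '(': depth becomes 1
  Position 1 '(': depth becomes 2
  Position 2 ')': depth becomes 1
  Position 3 '(': depth becomes 2
  Position 4 '(': depth becomes 3
  Position 5 ')': depth becomes 2
  Position 6 '(': depth becomes 3
  Position 7 '(': depth becomes 4
  Position 8 ')': depth becomes 3
  Position 9 '(': depth becomes 4
  Position 10 '(': depth becomes 5
  Position 11 '(': depth becomes 6
  Position 12 '(': depth becomes 7
  Position 13 ')': depth becomes 6
  Position 14 ')': depth becomes 5
  Position 15 ')': depth becomes 4
  Position 16 ')': depth becomes 3
  Position 17 ')': depth becomes 2
  Position 18 ')': depth becomes 1
  Position 19 ')': depth becomes 0
Maximum depth reached: 7

7


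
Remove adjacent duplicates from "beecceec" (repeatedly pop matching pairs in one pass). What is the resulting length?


Input: beecceec
Stack-based adjacent duplicate removal:
  Read 'b': push. Stack: b
  Read 'e': push. Stack: be
  Read 'e': matches stack top 'e' => pop. Stack: b
  Read 'c': push. Stack: bc
  Read 'c': matches stack top 'c' => pop. Stack: b
  Read 'e': push. Stack: be
  Read 'e': matches stack top 'e' => pop. Stack: b
  Read 'c': push. Stack: bc
Final stack: "bc" (length 2)

2


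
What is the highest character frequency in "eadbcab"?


Input: eadbcab
Character counts:
  'a': 2
  'b': 2
  'c': 1
  'd': 1
  'e': 1
Maximum frequency: 2

2


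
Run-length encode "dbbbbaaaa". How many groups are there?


Input: dbbbbaaaa
Scanning for consecutive runs:
  Group 1: 'd' x 1 (positions 0-0)
  Group 2: 'b' x 4 (positions 1-4)
  Group 3: 'a' x 4 (positions 5-8)
Total groups: 3

3


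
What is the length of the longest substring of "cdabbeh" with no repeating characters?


Input: "cdabbeh"
Sliding window (track last position of each char):
  Position 0 ('c'): window [0,0] length 1 -- new best
  Position 1 ('d'): window [0,1] length 2 -- new best
  Position 2 ('a'): window [0,2] length 3 -- new best
  Position 3 ('b'): window [0,3] length 4 -- new best
  Position 4 ('b'): repeat (last at 3), move window start to 4
  Position 4 ('b'): window [4,4] length 1
  Position 5 ('e'): window [4,5] length 2
  Position 6 ('h'): window [4,6] length 3
Longest substring with no repeats: "cdab" with length 4

4


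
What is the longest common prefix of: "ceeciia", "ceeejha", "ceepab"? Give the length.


Words: ceeciia, ceeejha, ceepab
  Position 0: all 'c' => match
  Position 1: all 'e' => match
  Position 2: all 'e' => match
  Position 3: ('c', 'e', 'p') => mismatch, stop
LCP = "cee" (length 3)

3


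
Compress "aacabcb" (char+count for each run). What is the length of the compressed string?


Input: aacabcb
Runs:
  'a' x 2 => "a2"
  'c' x 1 => "c1"
  'a' x 1 => "a1"
  'b' x 1 => "b1"
  'c' x 1 => "c1"
  'b' x 1 => "b1"
Compressed: "a2c1a1b1c1b1"
Compressed length: 12

12


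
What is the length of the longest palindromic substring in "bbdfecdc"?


Input: "bbdfecdc"
Checking substrings for palindromes:
  [5:8] "cdc" (len 3) => palindrome
  [0:2] "bb" (len 2) => palindrome
Longest palindromic substring: "cdc" with length 3

3


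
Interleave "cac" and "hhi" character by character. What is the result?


Interleaving "cac" and "hhi":
  Position 0: 'c' from first, 'h' from second => "ch"
  Position 1: 'a' from first, 'h' from second => "ah"
  Position 2: 'c' from first, 'i' from second => "ci"
Result: chahci

chahci


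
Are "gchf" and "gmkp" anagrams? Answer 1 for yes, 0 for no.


Strings: "gchf", "gmkp"
Sorted first:  cfgh
Sorted second: gkmp
Differ at position 0: 'c' vs 'g' => not anagrams

0


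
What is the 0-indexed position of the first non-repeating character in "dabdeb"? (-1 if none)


Input: dabdeb
Character frequencies:
  'a': 1
  'b': 2
  'd': 2
  'e': 1
Scanning left to right for freq == 1:
  Position 0 ('d'): freq=2, skip
  Position 1 ('a'): unique! => answer = 1

1


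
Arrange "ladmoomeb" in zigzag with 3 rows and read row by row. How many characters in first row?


Zigzag "ladmoomeb" into 3 rows:
Placing characters:
  'l' => row 0
  'a' => row 1
  'd' => row 2
  'm' => row 1
  'o' => row 0
  'o' => row 1
  'm' => row 2
  'e' => row 1
  'b' => row 0
Rows:
  Row 0: "lob"
  Row 1: "amoe"
  Row 2: "dm"
First row length: 3

3


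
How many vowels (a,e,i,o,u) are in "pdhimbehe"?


Input: pdhimbehe
Checking each character:
  'p' at position 0: consonant
  'd' at position 1: consonant
  'h' at position 2: consonant
  'i' at position 3: vowel (running total: 1)
  'm' at position 4: consonant
  'b' at position 5: consonant
  'e' at position 6: vowel (running total: 2)
  'h' at position 7: consonant
  'e' at position 8: vowel (running total: 3)
Total vowels: 3

3


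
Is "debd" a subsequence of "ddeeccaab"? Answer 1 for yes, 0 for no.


Check if "debd" is a subsequence of "ddeeccaab"
Greedy scan:
  Position 0 ('d'): matches sub[0] = 'd'
  Position 1 ('d'): no match needed
  Position 2 ('e'): matches sub[1] = 'e'
  Position 3 ('e'): no match needed
  Position 4 ('c'): no match needed
  Position 5 ('c'): no match needed
  Position 6 ('a'): no match needed
  Position 7 ('a'): no match needed
  Position 8 ('b'): matches sub[2] = 'b'
Only matched 3/4 characters => not a subsequence

0


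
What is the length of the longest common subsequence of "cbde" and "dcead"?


LCS of "cbde" and "dcead"
DP table:
           d    c    e    a    d
      0    0    0    0    0    0
  c   0    0    1    1    1    1
  b   0    0    1    1    1    1
  d   0    1    1    1    1    2
  e   0    1    1    2    2    2
LCS length = dp[4][5] = 2

2


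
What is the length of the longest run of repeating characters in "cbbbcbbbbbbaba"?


Input: "cbbbcbbbbbbaba"
Scanning for longest run:
  Position 1 ('b'): new char, reset run to 1
  Position 2 ('b'): continues run of 'b', length=2
  Position 3 ('b'): continues run of 'b', length=3
  Position 4 ('c'): new char, reset run to 1
  Position 5 ('b'): new char, reset run to 1
  Position 6 ('b'): continues run of 'b', length=2
  Position 7 ('b'): continues run of 'b', length=3
  Position 8 ('b'): continues run of 'b', length=4
  Position 9 ('b'): continues run of 'b', length=5
  Position 10 ('b'): continues run of 'b', length=6
  Position 11 ('a'): new char, reset run to 1
  Position 12 ('b'): new char, reset run to 1
  Position 13 ('a'): new char, reset run to 1
Longest run: 'b' with length 6

6


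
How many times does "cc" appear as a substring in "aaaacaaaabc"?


Searching for "cc" in "aaaacaaaabc"
Scanning each position:
  Position 0: "aa" => no
  Position 1: "aa" => no
  Position 2: "aa" => no
  Position 3: "ac" => no
  Position 4: "ca" => no
  Position 5: "aa" => no
  Position 6: "aa" => no
  Position 7: "aa" => no
  Position 8: "ab" => no
  Position 9: "bc" => no
Total occurrences: 0

0


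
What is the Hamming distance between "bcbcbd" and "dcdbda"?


Comparing "bcbcbd" and "dcdbda" position by position:
  Position 0: 'b' vs 'd' => differ
  Position 1: 'c' vs 'c' => same
  Position 2: 'b' vs 'd' => differ
  Position 3: 'c' vs 'b' => differ
  Position 4: 'b' vs 'd' => differ
  Position 5: 'd' vs 'a' => differ
Total differences (Hamming distance): 5

5


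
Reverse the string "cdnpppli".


Input: cdnpppli
Reading characters right to left:
  Position 7: 'i'
  Position 6: 'l'
  Position 5: 'p'
  Position 4: 'p'
  Position 3: 'p'
  Position 2: 'n'
  Position 1: 'd'
  Position 0: 'c'
Reversed: ilpppndc

ilpppndc


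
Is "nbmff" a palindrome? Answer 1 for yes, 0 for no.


Input: nbmff
Reversed: ffmbn
  Compare pos 0 ('n') with pos 4 ('f'): MISMATCH
  Compare pos 1 ('b') with pos 3 ('f'): MISMATCH
Result: not a palindrome

0


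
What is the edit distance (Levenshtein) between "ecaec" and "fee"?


Computing edit distance: "ecaec" -> "fee"
DP table:
           f    e    e
      0    1    2    3
  e   1    1    1    2
  c   2    2    2    2
  a   3    3    3    3
  e   4    4    3    3
  c   5    5    4    4
Edit distance = dp[5][3] = 4

4


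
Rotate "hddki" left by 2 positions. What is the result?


Input: "hddki", rotate left by 2
First 2 characters: "hd"
Remaining characters: "dki"
Concatenate remaining + first: "dki" + "hd" = "dkihd"

dkihd


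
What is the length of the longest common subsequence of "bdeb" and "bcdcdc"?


LCS of "bdeb" and "bcdcdc"
DP table:
           b    c    d    c    d    c
      0    0    0    0    0    0    0
  b   0    1    1    1    1    1    1
  d   0    1    1    2    2    2    2
  e   0    1    1    2    2    2    2
  b   0    1    1    2    2    2    2
LCS length = dp[4][6] = 2

2


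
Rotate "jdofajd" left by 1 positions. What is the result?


Input: "jdofajd", rotate left by 1
First 1 characters: "j"
Remaining characters: "dofajd"
Concatenate remaining + first: "dofajd" + "j" = "dofajdj"

dofajdj


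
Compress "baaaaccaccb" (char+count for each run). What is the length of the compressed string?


Input: baaaaccaccb
Runs:
  'b' x 1 => "b1"
  'a' x 4 => "a4"
  'c' x 2 => "c2"
  'a' x 1 => "a1"
  'c' x 2 => "c2"
  'b' x 1 => "b1"
Compressed: "b1a4c2a1c2b1"
Compressed length: 12

12


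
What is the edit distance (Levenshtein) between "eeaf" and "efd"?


Computing edit distance: "eeaf" -> "efd"
DP table:
           e    f    d
      0    1    2    3
  e   1    0    1    2
  e   2    1    1    2
  a   3    2    2    2
  f   4    3    2    3
Edit distance = dp[4][3] = 3

3


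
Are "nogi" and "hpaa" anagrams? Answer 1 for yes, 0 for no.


Strings: "nogi", "hpaa"
Sorted first:  gino
Sorted second: aahp
Differ at position 0: 'g' vs 'a' => not anagrams

0


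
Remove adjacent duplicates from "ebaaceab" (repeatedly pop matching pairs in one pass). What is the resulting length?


Input: ebaaceab
Stack-based adjacent duplicate removal:
  Read 'e': push. Stack: e
  Read 'b': push. Stack: eb
  Read 'a': push. Stack: eba
  Read 'a': matches stack top 'a' => pop. Stack: eb
  Read 'c': push. Stack: ebc
  Read 'e': push. Stack: ebce
  Read 'a': push. Stack: ebcea
  Read 'b': push. Stack: ebceab
Final stack: "ebceab" (length 6)

6


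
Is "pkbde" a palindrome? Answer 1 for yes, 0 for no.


Input: pkbde
Reversed: edbkp
  Compare pos 0 ('p') with pos 4 ('e'): MISMATCH
  Compare pos 1 ('k') with pos 3 ('d'): MISMATCH
Result: not a palindrome

0


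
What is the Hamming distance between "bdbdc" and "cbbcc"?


Comparing "bdbdc" and "cbbcc" position by position:
  Position 0: 'b' vs 'c' => differ
  Position 1: 'd' vs 'b' => differ
  Position 2: 'b' vs 'b' => same
  Position 3: 'd' vs 'c' => differ
  Position 4: 'c' vs 'c' => same
Total differences (Hamming distance): 3

3


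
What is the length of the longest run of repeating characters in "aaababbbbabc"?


Input: "aaababbbbabc"
Scanning for longest run:
  Position 1 ('a'): continues run of 'a', length=2
  Position 2 ('a'): continues run of 'a', length=3
  Position 3 ('b'): new char, reset run to 1
  Position 4 ('a'): new char, reset run to 1
  Position 5 ('b'): new char, reset run to 1
  Position 6 ('b'): continues run of 'b', length=2
  Position 7 ('b'): continues run of 'b', length=3
  Position 8 ('b'): continues run of 'b', length=4
  Position 9 ('a'): new char, reset run to 1
  Position 10 ('b'): new char, reset run to 1
  Position 11 ('c'): new char, reset run to 1
Longest run: 'b' with length 4

4


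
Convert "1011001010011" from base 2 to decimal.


Input: "1011001010011" in base 2
Positional expansion:
  Digit '1' (value 1) x 2^12 = 4096
  Digit '0' (value 0) x 2^11 = 0
  Digit '1' (value 1) x 2^10 = 1024
  Digit '1' (value 1) x 2^9 = 512
  Digit '0' (value 0) x 2^8 = 0
  Digit '0' (value 0) x 2^7 = 0
  Digit '1' (value 1) x 2^6 = 64
  Digit '0' (value 0) x 2^5 = 0
  Digit '1' (value 1) x 2^4 = 16
  Digit '0' (value 0) x 2^3 = 0
  Digit '0' (value 0) x 2^2 = 0
  Digit '1' (value 1) x 2^1 = 2
  Digit '1' (value 1) x 2^0 = 1
Sum = 5715

5715


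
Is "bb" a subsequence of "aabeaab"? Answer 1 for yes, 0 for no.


Check if "bb" is a subsequence of "aabeaab"
Greedy scan:
  Position 0 ('a'): no match needed
  Position 1 ('a'): no match needed
  Position 2 ('b'): matches sub[0] = 'b'
  Position 3 ('e'): no match needed
  Position 4 ('a'): no match needed
  Position 5 ('a'): no match needed
  Position 6 ('b'): matches sub[1] = 'b'
All 2 characters matched => is a subsequence

1


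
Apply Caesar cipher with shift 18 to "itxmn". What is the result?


Caesar cipher: shift "itxmn" by 18
  'i' (pos 8) + 18 = pos 0 = 'a'
  't' (pos 19) + 18 = pos 11 = 'l'
  'x' (pos 23) + 18 = pos 15 = 'p'
  'm' (pos 12) + 18 = pos 4 = 'e'
  'n' (pos 13) + 18 = pos 5 = 'f'
Result: alpef

alpef


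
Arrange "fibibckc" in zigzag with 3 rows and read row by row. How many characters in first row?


Zigzag "fibibckc" into 3 rows:
Placing characters:
  'f' => row 0
  'i' => row 1
  'b' => row 2
  'i' => row 1
  'b' => row 0
  'c' => row 1
  'k' => row 2
  'c' => row 1
Rows:
  Row 0: "fb"
  Row 1: "iicc"
  Row 2: "bk"
First row length: 2

2


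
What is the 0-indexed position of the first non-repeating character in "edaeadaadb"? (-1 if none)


Input: edaeadaadb
Character frequencies:
  'a': 4
  'b': 1
  'd': 3
  'e': 2
Scanning left to right for freq == 1:
  Position 0 ('e'): freq=2, skip
  Position 1 ('d'): freq=3, skip
  Position 2 ('a'): freq=4, skip
  Position 3 ('e'): freq=2, skip
  Position 4 ('a'): freq=4, skip
  Position 5 ('d'): freq=3, skip
  Position 6 ('a'): freq=4, skip
  Position 7 ('a'): freq=4, skip
  Position 8 ('d'): freq=3, skip
  Position 9 ('b'): unique! => answer = 9

9


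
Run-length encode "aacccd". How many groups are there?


Input: aacccd
Scanning for consecutive runs:
  Group 1: 'a' x 2 (positions 0-1)
  Group 2: 'c' x 3 (positions 2-4)
  Group 3: 'd' x 1 (positions 5-5)
Total groups: 3

3


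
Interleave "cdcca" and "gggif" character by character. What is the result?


Interleaving "cdcca" and "gggif":
  Position 0: 'c' from first, 'g' from second => "cg"
  Position 1: 'd' from first, 'g' from second => "dg"
  Position 2: 'c' from first, 'g' from second => "cg"
  Position 3: 'c' from first, 'i' from second => "ci"
  Position 4: 'a' from first, 'f' from second => "af"
Result: cgdgcgciaf

cgdgcgciaf


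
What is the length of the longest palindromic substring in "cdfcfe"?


Input: "cdfcfe"
Checking substrings for palindromes:
  [2:5] "fcf" (len 3) => palindrome
Longest palindromic substring: "fcf" with length 3

3


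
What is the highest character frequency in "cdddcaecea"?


Input: cdddcaecea
Character counts:
  'a': 2
  'c': 3
  'd': 3
  'e': 2
Maximum frequency: 3

3


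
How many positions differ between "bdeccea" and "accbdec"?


Comparing "bdeccea" and "accbdec" position by position:
  Position 0: 'b' vs 'a' => DIFFER
  Position 1: 'd' vs 'c' => DIFFER
  Position 2: 'e' vs 'c' => DIFFER
  Position 3: 'c' vs 'b' => DIFFER
  Position 4: 'c' vs 'd' => DIFFER
  Position 5: 'e' vs 'e' => same
  Position 6: 'a' vs 'c' => DIFFER
Positions that differ: 6

6


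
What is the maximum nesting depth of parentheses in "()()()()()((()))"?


Input: "()()()()()((()))"
Tracking depth:
  Position 0 '(': depth becomes 1
  Position 1 ')': depth becomes 0
  Position 2 '(': depth becomes 1
  Position 3 ')': depth becomes 0
  Position 4 '(': depth becomes 1
  Position 5 ')': depth becomes 0
  Position 6 '(': depth becomes 1
  Position 7 ')': depth becomes 0
  Position 8 '(': depth becomes 1
  Position 9 ')': depth becomes 0
  Position 10 '(': depth becomes 1
  Position 11 '(': depth becomes 2
  Position 12 '(': depth becomes 3
  Position 13 ')': depth becomes 2
  Position 14 ')': depth becomes 1
  Position 15 ')': depth becomes 0
Maximum depth reached: 3

3


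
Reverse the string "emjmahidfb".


Input: emjmahidfb
Reading characters right to left:
  Position 9: 'b'
  Position 8: 'f'
  Position 7: 'd'
  Position 6: 'i'
  Position 5: 'h'
  Position 4: 'a'
  Position 3: 'm'
  Position 2: 'j'
  Position 1: 'm'
  Position 0: 'e'
Reversed: bfdihamjme

bfdihamjme
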